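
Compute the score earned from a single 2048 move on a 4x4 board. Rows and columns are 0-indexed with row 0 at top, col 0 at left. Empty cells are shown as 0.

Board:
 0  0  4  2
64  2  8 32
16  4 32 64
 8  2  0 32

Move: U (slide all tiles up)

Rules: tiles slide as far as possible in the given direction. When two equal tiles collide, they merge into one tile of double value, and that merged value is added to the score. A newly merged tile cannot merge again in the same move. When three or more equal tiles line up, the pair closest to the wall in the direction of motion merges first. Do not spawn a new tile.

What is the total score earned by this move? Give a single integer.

Answer: 0

Derivation:
Slide up:
col 0: [0, 64, 16, 8] -> [64, 16, 8, 0]  score +0 (running 0)
col 1: [0, 2, 4, 2] -> [2, 4, 2, 0]  score +0 (running 0)
col 2: [4, 8, 32, 0] -> [4, 8, 32, 0]  score +0 (running 0)
col 3: [2, 32, 64, 32] -> [2, 32, 64, 32]  score +0 (running 0)
Board after move:
64  2  4  2
16  4  8 32
 8  2 32 64
 0  0  0 32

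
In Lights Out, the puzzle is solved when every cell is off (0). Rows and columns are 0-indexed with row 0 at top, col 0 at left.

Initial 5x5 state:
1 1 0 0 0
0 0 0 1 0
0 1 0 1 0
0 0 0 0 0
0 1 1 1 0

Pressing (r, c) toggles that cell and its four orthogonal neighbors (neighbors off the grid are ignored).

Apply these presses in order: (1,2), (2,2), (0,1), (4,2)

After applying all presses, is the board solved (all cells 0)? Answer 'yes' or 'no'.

After press 1 at (1,2):
1 1 1 0 0
0 1 1 0 0
0 1 1 1 0
0 0 0 0 0
0 1 1 1 0

After press 2 at (2,2):
1 1 1 0 0
0 1 0 0 0
0 0 0 0 0
0 0 1 0 0
0 1 1 1 0

After press 3 at (0,1):
0 0 0 0 0
0 0 0 0 0
0 0 0 0 0
0 0 1 0 0
0 1 1 1 0

After press 4 at (4,2):
0 0 0 0 0
0 0 0 0 0
0 0 0 0 0
0 0 0 0 0
0 0 0 0 0

Lights still on: 0

Answer: yes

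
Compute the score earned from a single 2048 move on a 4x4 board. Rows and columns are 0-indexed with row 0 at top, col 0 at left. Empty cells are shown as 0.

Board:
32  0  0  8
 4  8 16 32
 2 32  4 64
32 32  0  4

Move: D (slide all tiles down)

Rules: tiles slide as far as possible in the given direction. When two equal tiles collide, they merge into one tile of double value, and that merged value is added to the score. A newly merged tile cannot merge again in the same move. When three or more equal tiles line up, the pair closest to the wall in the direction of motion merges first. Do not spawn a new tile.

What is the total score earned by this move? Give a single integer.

Answer: 64

Derivation:
Slide down:
col 0: [32, 4, 2, 32] -> [32, 4, 2, 32]  score +0 (running 0)
col 1: [0, 8, 32, 32] -> [0, 0, 8, 64]  score +64 (running 64)
col 2: [0, 16, 4, 0] -> [0, 0, 16, 4]  score +0 (running 64)
col 3: [8, 32, 64, 4] -> [8, 32, 64, 4]  score +0 (running 64)
Board after move:
32  0  0  8
 4  0  0 32
 2  8 16 64
32 64  4  4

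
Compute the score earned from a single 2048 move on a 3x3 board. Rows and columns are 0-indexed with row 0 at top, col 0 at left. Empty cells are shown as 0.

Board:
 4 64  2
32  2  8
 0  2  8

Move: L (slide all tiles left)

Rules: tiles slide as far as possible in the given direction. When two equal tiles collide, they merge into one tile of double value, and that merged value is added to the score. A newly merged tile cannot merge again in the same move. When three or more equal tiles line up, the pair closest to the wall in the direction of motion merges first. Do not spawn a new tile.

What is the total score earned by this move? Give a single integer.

Answer: 0

Derivation:
Slide left:
row 0: [4, 64, 2] -> [4, 64, 2]  score +0 (running 0)
row 1: [32, 2, 8] -> [32, 2, 8]  score +0 (running 0)
row 2: [0, 2, 8] -> [2, 8, 0]  score +0 (running 0)
Board after move:
 4 64  2
32  2  8
 2  8  0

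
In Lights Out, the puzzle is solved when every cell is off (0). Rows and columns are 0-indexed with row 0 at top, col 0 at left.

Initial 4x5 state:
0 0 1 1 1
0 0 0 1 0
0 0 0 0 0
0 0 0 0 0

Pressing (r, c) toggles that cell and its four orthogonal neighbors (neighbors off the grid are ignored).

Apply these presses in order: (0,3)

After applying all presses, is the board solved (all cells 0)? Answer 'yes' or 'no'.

After press 1 at (0,3):
0 0 0 0 0
0 0 0 0 0
0 0 0 0 0
0 0 0 0 0

Lights still on: 0

Answer: yes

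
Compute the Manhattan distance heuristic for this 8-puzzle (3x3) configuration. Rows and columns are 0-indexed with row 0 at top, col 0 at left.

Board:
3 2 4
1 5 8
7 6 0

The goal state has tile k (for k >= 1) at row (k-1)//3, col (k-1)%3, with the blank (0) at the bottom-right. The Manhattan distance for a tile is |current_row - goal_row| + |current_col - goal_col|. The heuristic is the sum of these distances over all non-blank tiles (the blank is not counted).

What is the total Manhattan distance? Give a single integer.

Answer: 10

Derivation:
Tile 3: (0,0)->(0,2) = 2
Tile 2: (0,1)->(0,1) = 0
Tile 4: (0,2)->(1,0) = 3
Tile 1: (1,0)->(0,0) = 1
Tile 5: (1,1)->(1,1) = 0
Tile 8: (1,2)->(2,1) = 2
Tile 7: (2,0)->(2,0) = 0
Tile 6: (2,1)->(1,2) = 2
Sum: 2 + 0 + 3 + 1 + 0 + 2 + 0 + 2 = 10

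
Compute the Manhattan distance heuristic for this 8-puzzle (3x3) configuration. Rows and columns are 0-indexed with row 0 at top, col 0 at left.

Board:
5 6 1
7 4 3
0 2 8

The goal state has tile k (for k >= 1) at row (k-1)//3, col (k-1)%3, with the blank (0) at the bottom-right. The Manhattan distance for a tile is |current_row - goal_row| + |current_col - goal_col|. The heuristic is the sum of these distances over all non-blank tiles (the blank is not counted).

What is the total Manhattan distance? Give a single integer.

Tile 5: at (0,0), goal (1,1), distance |0-1|+|0-1| = 2
Tile 6: at (0,1), goal (1,2), distance |0-1|+|1-2| = 2
Tile 1: at (0,2), goal (0,0), distance |0-0|+|2-0| = 2
Tile 7: at (1,0), goal (2,0), distance |1-2|+|0-0| = 1
Tile 4: at (1,1), goal (1,0), distance |1-1|+|1-0| = 1
Tile 3: at (1,2), goal (0,2), distance |1-0|+|2-2| = 1
Tile 2: at (2,1), goal (0,1), distance |2-0|+|1-1| = 2
Tile 8: at (2,2), goal (2,1), distance |2-2|+|2-1| = 1
Sum: 2 + 2 + 2 + 1 + 1 + 1 + 2 + 1 = 12

Answer: 12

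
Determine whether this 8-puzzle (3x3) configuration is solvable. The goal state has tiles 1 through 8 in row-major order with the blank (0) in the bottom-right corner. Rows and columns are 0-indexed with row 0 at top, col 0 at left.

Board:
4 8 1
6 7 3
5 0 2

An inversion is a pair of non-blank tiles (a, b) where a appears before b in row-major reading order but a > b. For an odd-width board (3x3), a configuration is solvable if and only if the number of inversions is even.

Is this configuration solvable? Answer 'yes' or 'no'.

Inversions (pairs i<j in row-major order where tile[i] > tile[j] > 0): 17
17 is odd, so the puzzle is not solvable.

Answer: no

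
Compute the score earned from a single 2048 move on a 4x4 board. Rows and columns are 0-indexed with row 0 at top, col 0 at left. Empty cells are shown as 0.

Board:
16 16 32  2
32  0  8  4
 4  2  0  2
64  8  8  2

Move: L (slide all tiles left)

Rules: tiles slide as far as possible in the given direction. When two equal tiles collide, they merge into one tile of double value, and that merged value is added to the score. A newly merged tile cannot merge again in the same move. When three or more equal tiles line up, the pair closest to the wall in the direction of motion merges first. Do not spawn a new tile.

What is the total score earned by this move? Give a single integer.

Answer: 52

Derivation:
Slide left:
row 0: [16, 16, 32, 2] -> [32, 32, 2, 0]  score +32 (running 32)
row 1: [32, 0, 8, 4] -> [32, 8, 4, 0]  score +0 (running 32)
row 2: [4, 2, 0, 2] -> [4, 4, 0, 0]  score +4 (running 36)
row 3: [64, 8, 8, 2] -> [64, 16, 2, 0]  score +16 (running 52)
Board after move:
32 32  2  0
32  8  4  0
 4  4  0  0
64 16  2  0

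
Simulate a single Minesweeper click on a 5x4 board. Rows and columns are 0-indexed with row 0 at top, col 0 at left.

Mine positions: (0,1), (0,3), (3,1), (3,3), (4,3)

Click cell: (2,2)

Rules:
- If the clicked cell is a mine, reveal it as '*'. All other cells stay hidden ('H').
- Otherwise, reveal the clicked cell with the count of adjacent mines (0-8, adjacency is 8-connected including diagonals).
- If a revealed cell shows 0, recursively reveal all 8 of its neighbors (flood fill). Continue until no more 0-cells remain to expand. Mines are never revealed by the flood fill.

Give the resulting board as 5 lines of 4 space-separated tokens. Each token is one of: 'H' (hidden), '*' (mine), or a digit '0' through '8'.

H H H H
H H H H
H H 2 H
H H H H
H H H H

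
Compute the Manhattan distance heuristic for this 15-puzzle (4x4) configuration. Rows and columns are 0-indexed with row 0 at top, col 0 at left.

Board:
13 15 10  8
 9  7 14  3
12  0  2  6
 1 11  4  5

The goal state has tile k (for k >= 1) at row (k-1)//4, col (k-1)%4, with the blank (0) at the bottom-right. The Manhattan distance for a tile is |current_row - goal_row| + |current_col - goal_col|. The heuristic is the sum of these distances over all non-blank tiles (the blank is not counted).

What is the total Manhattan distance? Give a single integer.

Answer: 41

Derivation:
Tile 13: (0,0)->(3,0) = 3
Tile 15: (0,1)->(3,2) = 4
Tile 10: (0,2)->(2,1) = 3
Tile 8: (0,3)->(1,3) = 1
Tile 9: (1,0)->(2,0) = 1
Tile 7: (1,1)->(1,2) = 1
Tile 14: (1,2)->(3,1) = 3
Tile 3: (1,3)->(0,2) = 2
Tile 12: (2,0)->(2,3) = 3
Tile 2: (2,2)->(0,1) = 3
Tile 6: (2,3)->(1,1) = 3
Tile 1: (3,0)->(0,0) = 3
Tile 11: (3,1)->(2,2) = 2
Tile 4: (3,2)->(0,3) = 4
Tile 5: (3,3)->(1,0) = 5
Sum: 3 + 4 + 3 + 1 + 1 + 1 + 3 + 2 + 3 + 3 + 3 + 3 + 2 + 4 + 5 = 41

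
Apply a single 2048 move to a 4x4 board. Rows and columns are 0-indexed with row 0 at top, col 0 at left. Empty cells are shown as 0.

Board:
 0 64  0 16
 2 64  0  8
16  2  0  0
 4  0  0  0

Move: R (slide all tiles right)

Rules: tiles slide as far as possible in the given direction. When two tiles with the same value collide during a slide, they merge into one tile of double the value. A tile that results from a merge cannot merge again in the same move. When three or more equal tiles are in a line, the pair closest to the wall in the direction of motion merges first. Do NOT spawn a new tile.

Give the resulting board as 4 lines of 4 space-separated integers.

Answer:  0  0 64 16
 0  2 64  8
 0  0 16  2
 0  0  0  4

Derivation:
Slide right:
row 0: [0, 64, 0, 16] -> [0, 0, 64, 16]
row 1: [2, 64, 0, 8] -> [0, 2, 64, 8]
row 2: [16, 2, 0, 0] -> [0, 0, 16, 2]
row 3: [4, 0, 0, 0] -> [0, 0, 0, 4]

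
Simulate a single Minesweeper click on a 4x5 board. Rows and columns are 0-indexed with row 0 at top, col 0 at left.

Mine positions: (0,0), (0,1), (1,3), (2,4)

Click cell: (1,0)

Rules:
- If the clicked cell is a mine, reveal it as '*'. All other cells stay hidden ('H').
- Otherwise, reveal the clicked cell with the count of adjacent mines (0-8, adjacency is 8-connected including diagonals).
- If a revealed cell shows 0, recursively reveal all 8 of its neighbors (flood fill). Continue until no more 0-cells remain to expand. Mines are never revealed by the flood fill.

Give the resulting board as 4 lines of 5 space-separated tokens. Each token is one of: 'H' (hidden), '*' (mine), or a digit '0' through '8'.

H H H H H
2 H H H H
H H H H H
H H H H H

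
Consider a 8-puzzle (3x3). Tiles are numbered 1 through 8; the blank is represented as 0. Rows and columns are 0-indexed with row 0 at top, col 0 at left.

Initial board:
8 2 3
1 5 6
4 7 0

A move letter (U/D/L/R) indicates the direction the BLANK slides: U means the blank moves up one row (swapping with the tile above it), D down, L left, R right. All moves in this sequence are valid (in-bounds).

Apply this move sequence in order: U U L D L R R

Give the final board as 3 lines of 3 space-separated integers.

After move 1 (U):
8 2 3
1 5 0
4 7 6

After move 2 (U):
8 2 0
1 5 3
4 7 6

After move 3 (L):
8 0 2
1 5 3
4 7 6

After move 4 (D):
8 5 2
1 0 3
4 7 6

After move 5 (L):
8 5 2
0 1 3
4 7 6

After move 6 (R):
8 5 2
1 0 3
4 7 6

After move 7 (R):
8 5 2
1 3 0
4 7 6

Answer: 8 5 2
1 3 0
4 7 6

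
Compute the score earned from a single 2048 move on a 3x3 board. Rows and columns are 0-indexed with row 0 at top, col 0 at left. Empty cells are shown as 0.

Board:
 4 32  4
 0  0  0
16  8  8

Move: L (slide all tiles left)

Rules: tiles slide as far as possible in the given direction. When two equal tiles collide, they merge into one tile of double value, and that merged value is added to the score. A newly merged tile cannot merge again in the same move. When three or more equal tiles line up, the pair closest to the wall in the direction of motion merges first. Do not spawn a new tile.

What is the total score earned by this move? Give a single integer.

Slide left:
row 0: [4, 32, 4] -> [4, 32, 4]  score +0 (running 0)
row 1: [0, 0, 0] -> [0, 0, 0]  score +0 (running 0)
row 2: [16, 8, 8] -> [16, 16, 0]  score +16 (running 16)
Board after move:
 4 32  4
 0  0  0
16 16  0

Answer: 16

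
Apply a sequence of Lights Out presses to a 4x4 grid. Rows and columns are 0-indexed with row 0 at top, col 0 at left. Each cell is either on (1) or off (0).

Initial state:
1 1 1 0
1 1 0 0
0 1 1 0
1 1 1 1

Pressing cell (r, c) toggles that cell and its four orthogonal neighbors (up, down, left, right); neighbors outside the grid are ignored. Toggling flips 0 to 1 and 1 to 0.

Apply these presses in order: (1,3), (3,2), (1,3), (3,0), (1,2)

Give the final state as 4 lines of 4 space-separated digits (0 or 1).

After press 1 at (1,3):
1 1 1 1
1 1 1 1
0 1 1 1
1 1 1 1

After press 2 at (3,2):
1 1 1 1
1 1 1 1
0 1 0 1
1 0 0 0

After press 3 at (1,3):
1 1 1 0
1 1 0 0
0 1 0 0
1 0 0 0

After press 4 at (3,0):
1 1 1 0
1 1 0 0
1 1 0 0
0 1 0 0

After press 5 at (1,2):
1 1 0 0
1 0 1 1
1 1 1 0
0 1 0 0

Answer: 1 1 0 0
1 0 1 1
1 1 1 0
0 1 0 0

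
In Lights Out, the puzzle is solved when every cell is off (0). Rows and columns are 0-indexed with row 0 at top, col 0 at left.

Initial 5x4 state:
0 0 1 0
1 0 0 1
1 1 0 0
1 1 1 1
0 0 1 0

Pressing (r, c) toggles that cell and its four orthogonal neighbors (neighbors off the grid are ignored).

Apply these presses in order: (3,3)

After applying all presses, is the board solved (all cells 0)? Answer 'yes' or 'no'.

Answer: no

Derivation:
After press 1 at (3,3):
0 0 1 0
1 0 0 1
1 1 0 1
1 1 0 0
0 0 1 1

Lights still on: 10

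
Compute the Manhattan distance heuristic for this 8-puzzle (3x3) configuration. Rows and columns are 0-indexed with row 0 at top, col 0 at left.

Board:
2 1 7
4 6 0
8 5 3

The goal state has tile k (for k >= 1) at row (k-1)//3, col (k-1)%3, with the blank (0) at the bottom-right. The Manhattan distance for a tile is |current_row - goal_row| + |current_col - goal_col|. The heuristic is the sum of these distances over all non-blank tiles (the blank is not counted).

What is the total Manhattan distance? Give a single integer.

Answer: 11

Derivation:
Tile 2: (0,0)->(0,1) = 1
Tile 1: (0,1)->(0,0) = 1
Tile 7: (0,2)->(2,0) = 4
Tile 4: (1,0)->(1,0) = 0
Tile 6: (1,1)->(1,2) = 1
Tile 8: (2,0)->(2,1) = 1
Tile 5: (2,1)->(1,1) = 1
Tile 3: (2,2)->(0,2) = 2
Sum: 1 + 1 + 4 + 0 + 1 + 1 + 1 + 2 = 11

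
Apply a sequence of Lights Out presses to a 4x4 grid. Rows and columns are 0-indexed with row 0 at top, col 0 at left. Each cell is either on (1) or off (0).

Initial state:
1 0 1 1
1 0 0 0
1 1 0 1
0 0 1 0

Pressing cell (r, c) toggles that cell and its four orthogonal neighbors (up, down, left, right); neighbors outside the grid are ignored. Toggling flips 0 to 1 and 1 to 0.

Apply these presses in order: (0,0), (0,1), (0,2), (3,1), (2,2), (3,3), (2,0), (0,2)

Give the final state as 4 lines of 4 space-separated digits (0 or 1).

After press 1 at (0,0):
0 1 1 1
0 0 0 0
1 1 0 1
0 0 1 0

After press 2 at (0,1):
1 0 0 1
0 1 0 0
1 1 0 1
0 0 1 0

After press 3 at (0,2):
1 1 1 0
0 1 1 0
1 1 0 1
0 0 1 0

After press 4 at (3,1):
1 1 1 0
0 1 1 0
1 0 0 1
1 1 0 0

After press 5 at (2,2):
1 1 1 0
0 1 0 0
1 1 1 0
1 1 1 0

After press 6 at (3,3):
1 1 1 0
0 1 0 0
1 1 1 1
1 1 0 1

After press 7 at (2,0):
1 1 1 0
1 1 0 0
0 0 1 1
0 1 0 1

After press 8 at (0,2):
1 0 0 1
1 1 1 0
0 0 1 1
0 1 0 1

Answer: 1 0 0 1
1 1 1 0
0 0 1 1
0 1 0 1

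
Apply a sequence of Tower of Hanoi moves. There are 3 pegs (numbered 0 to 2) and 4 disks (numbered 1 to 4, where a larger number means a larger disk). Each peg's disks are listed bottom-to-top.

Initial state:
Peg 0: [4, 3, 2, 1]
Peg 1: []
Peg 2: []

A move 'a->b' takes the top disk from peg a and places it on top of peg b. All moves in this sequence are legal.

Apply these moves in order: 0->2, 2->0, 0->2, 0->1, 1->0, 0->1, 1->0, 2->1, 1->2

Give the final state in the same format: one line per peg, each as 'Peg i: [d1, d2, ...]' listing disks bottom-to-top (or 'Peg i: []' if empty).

Answer: Peg 0: [4, 3, 2]
Peg 1: []
Peg 2: [1]

Derivation:
After move 1 (0->2):
Peg 0: [4, 3, 2]
Peg 1: []
Peg 2: [1]

After move 2 (2->0):
Peg 0: [4, 3, 2, 1]
Peg 1: []
Peg 2: []

After move 3 (0->2):
Peg 0: [4, 3, 2]
Peg 1: []
Peg 2: [1]

After move 4 (0->1):
Peg 0: [4, 3]
Peg 1: [2]
Peg 2: [1]

After move 5 (1->0):
Peg 0: [4, 3, 2]
Peg 1: []
Peg 2: [1]

After move 6 (0->1):
Peg 0: [4, 3]
Peg 1: [2]
Peg 2: [1]

After move 7 (1->0):
Peg 0: [4, 3, 2]
Peg 1: []
Peg 2: [1]

After move 8 (2->1):
Peg 0: [4, 3, 2]
Peg 1: [1]
Peg 2: []

After move 9 (1->2):
Peg 0: [4, 3, 2]
Peg 1: []
Peg 2: [1]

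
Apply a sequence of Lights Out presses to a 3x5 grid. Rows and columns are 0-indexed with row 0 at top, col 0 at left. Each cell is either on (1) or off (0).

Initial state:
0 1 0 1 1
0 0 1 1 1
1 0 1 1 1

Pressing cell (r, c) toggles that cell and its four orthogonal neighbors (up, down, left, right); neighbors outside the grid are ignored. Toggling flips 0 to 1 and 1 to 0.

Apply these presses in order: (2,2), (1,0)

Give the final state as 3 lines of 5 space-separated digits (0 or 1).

After press 1 at (2,2):
0 1 0 1 1
0 0 0 1 1
1 1 0 0 1

After press 2 at (1,0):
1 1 0 1 1
1 1 0 1 1
0 1 0 0 1

Answer: 1 1 0 1 1
1 1 0 1 1
0 1 0 0 1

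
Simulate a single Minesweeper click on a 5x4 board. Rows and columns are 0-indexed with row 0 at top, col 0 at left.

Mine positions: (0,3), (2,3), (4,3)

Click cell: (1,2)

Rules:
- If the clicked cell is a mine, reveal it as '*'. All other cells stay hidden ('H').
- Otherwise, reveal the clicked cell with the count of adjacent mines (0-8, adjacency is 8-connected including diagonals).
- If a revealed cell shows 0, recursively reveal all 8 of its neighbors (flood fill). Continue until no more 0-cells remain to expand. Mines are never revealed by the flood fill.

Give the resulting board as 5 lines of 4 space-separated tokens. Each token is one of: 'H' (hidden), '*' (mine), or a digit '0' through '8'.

H H H H
H H 2 H
H H H H
H H H H
H H H H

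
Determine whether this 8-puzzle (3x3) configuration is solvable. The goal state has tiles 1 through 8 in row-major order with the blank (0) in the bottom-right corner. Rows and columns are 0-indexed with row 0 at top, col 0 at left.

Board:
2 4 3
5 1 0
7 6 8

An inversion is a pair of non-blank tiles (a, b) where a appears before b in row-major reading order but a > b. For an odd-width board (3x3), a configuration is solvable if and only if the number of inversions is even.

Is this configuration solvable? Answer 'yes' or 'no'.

Inversions (pairs i<j in row-major order where tile[i] > tile[j] > 0): 6
6 is even, so the puzzle is solvable.

Answer: yes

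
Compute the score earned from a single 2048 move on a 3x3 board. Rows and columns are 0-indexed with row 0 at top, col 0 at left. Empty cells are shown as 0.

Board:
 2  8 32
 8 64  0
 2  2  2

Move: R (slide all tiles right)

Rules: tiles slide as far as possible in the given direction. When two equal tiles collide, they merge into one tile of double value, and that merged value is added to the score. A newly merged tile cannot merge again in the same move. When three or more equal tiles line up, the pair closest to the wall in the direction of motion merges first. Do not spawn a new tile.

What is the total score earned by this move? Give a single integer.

Answer: 4

Derivation:
Slide right:
row 0: [2, 8, 32] -> [2, 8, 32]  score +0 (running 0)
row 1: [8, 64, 0] -> [0, 8, 64]  score +0 (running 0)
row 2: [2, 2, 2] -> [0, 2, 4]  score +4 (running 4)
Board after move:
 2  8 32
 0  8 64
 0  2  4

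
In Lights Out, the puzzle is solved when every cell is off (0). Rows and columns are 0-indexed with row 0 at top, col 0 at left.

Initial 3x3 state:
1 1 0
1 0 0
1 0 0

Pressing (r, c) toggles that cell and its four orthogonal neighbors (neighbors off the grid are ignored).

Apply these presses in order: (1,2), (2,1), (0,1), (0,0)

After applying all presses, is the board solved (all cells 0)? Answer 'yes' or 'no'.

Answer: no

Derivation:
After press 1 at (1,2):
1 1 1
1 1 1
1 0 1

After press 2 at (2,1):
1 1 1
1 0 1
0 1 0

After press 3 at (0,1):
0 0 0
1 1 1
0 1 0

After press 4 at (0,0):
1 1 0
0 1 1
0 1 0

Lights still on: 5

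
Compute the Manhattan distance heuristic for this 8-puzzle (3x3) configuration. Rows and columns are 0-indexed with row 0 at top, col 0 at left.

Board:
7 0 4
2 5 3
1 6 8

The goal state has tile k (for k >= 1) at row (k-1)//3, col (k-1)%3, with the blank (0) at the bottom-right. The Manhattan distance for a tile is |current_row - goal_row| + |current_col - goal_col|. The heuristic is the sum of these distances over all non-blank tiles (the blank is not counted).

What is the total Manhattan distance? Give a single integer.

Tile 7: (0,0)->(2,0) = 2
Tile 4: (0,2)->(1,0) = 3
Tile 2: (1,0)->(0,1) = 2
Tile 5: (1,1)->(1,1) = 0
Tile 3: (1,2)->(0,2) = 1
Tile 1: (2,0)->(0,0) = 2
Tile 6: (2,1)->(1,2) = 2
Tile 8: (2,2)->(2,1) = 1
Sum: 2 + 3 + 2 + 0 + 1 + 2 + 2 + 1 = 13

Answer: 13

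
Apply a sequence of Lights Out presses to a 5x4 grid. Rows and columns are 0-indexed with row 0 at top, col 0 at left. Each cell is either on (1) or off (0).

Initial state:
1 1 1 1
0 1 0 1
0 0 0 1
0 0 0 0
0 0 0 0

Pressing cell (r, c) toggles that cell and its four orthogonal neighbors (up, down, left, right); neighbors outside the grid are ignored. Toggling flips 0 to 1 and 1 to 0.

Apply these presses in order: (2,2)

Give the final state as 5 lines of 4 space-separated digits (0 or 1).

After press 1 at (2,2):
1 1 1 1
0 1 1 1
0 1 1 0
0 0 1 0
0 0 0 0

Answer: 1 1 1 1
0 1 1 1
0 1 1 0
0 0 1 0
0 0 0 0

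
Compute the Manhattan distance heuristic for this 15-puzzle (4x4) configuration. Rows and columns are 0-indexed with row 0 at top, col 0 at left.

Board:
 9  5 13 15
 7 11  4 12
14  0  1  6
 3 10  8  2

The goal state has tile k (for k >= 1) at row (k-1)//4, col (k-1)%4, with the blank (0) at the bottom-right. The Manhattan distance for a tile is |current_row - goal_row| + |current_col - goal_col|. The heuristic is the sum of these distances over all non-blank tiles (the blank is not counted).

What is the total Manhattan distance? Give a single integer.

Answer: 43

Derivation:
Tile 9: (0,0)->(2,0) = 2
Tile 5: (0,1)->(1,0) = 2
Tile 13: (0,2)->(3,0) = 5
Tile 15: (0,3)->(3,2) = 4
Tile 7: (1,0)->(1,2) = 2
Tile 11: (1,1)->(2,2) = 2
Tile 4: (1,2)->(0,3) = 2
Tile 12: (1,3)->(2,3) = 1
Tile 14: (2,0)->(3,1) = 2
Tile 1: (2,2)->(0,0) = 4
Tile 6: (2,3)->(1,1) = 3
Tile 3: (3,0)->(0,2) = 5
Tile 10: (3,1)->(2,1) = 1
Tile 8: (3,2)->(1,3) = 3
Tile 2: (3,3)->(0,1) = 5
Sum: 2 + 2 + 5 + 4 + 2 + 2 + 2 + 1 + 2 + 4 + 3 + 5 + 1 + 3 + 5 = 43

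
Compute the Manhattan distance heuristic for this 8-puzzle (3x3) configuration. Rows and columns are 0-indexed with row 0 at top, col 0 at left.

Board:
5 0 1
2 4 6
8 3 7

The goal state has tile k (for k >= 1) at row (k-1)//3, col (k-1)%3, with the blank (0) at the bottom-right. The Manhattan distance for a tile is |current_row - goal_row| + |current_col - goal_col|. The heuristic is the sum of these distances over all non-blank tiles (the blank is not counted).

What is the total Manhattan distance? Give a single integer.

Tile 5: (0,0)->(1,1) = 2
Tile 1: (0,2)->(0,0) = 2
Tile 2: (1,0)->(0,1) = 2
Tile 4: (1,1)->(1,0) = 1
Tile 6: (1,2)->(1,2) = 0
Tile 8: (2,0)->(2,1) = 1
Tile 3: (2,1)->(0,2) = 3
Tile 7: (2,2)->(2,0) = 2
Sum: 2 + 2 + 2 + 1 + 0 + 1 + 3 + 2 = 13

Answer: 13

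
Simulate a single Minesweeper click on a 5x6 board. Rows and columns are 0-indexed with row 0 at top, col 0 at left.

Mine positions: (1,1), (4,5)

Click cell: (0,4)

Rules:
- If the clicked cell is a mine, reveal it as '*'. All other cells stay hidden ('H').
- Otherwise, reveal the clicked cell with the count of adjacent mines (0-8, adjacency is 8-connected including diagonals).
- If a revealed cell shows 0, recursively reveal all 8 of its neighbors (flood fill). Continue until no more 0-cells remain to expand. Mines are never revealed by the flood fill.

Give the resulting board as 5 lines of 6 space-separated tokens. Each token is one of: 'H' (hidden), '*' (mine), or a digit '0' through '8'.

H H 1 0 0 0
H H 1 0 0 0
1 1 1 0 0 0
0 0 0 0 1 1
0 0 0 0 1 H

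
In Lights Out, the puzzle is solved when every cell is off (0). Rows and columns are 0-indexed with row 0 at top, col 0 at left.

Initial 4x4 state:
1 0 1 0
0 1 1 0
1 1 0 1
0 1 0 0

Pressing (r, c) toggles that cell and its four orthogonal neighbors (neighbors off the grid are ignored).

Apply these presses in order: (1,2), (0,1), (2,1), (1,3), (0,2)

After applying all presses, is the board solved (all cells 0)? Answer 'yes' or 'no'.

Answer: yes

Derivation:
After press 1 at (1,2):
1 0 0 0
0 0 0 1
1 1 1 1
0 1 0 0

After press 2 at (0,1):
0 1 1 0
0 1 0 1
1 1 1 1
0 1 0 0

After press 3 at (2,1):
0 1 1 0
0 0 0 1
0 0 0 1
0 0 0 0

After press 4 at (1,3):
0 1 1 1
0 0 1 0
0 0 0 0
0 0 0 0

After press 5 at (0,2):
0 0 0 0
0 0 0 0
0 0 0 0
0 0 0 0

Lights still on: 0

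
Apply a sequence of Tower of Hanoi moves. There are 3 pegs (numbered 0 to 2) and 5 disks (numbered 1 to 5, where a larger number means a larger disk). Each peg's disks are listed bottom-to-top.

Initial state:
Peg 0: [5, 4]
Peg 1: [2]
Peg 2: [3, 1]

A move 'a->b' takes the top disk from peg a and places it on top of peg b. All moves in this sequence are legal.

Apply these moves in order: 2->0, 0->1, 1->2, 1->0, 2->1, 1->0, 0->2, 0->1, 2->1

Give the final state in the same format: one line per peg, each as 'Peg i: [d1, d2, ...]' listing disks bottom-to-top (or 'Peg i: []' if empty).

After move 1 (2->0):
Peg 0: [5, 4, 1]
Peg 1: [2]
Peg 2: [3]

After move 2 (0->1):
Peg 0: [5, 4]
Peg 1: [2, 1]
Peg 2: [3]

After move 3 (1->2):
Peg 0: [5, 4]
Peg 1: [2]
Peg 2: [3, 1]

After move 4 (1->0):
Peg 0: [5, 4, 2]
Peg 1: []
Peg 2: [3, 1]

After move 5 (2->1):
Peg 0: [5, 4, 2]
Peg 1: [1]
Peg 2: [3]

After move 6 (1->0):
Peg 0: [5, 4, 2, 1]
Peg 1: []
Peg 2: [3]

After move 7 (0->2):
Peg 0: [5, 4, 2]
Peg 1: []
Peg 2: [3, 1]

After move 8 (0->1):
Peg 0: [5, 4]
Peg 1: [2]
Peg 2: [3, 1]

After move 9 (2->1):
Peg 0: [5, 4]
Peg 1: [2, 1]
Peg 2: [3]

Answer: Peg 0: [5, 4]
Peg 1: [2, 1]
Peg 2: [3]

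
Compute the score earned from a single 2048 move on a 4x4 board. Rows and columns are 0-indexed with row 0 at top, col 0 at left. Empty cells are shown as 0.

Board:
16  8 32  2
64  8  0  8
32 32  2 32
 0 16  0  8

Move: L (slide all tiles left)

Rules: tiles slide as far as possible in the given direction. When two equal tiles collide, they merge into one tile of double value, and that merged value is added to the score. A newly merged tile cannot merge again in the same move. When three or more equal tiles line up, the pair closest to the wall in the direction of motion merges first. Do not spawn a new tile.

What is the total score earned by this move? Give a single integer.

Answer: 80

Derivation:
Slide left:
row 0: [16, 8, 32, 2] -> [16, 8, 32, 2]  score +0 (running 0)
row 1: [64, 8, 0, 8] -> [64, 16, 0, 0]  score +16 (running 16)
row 2: [32, 32, 2, 32] -> [64, 2, 32, 0]  score +64 (running 80)
row 3: [0, 16, 0, 8] -> [16, 8, 0, 0]  score +0 (running 80)
Board after move:
16  8 32  2
64 16  0  0
64  2 32  0
16  8  0  0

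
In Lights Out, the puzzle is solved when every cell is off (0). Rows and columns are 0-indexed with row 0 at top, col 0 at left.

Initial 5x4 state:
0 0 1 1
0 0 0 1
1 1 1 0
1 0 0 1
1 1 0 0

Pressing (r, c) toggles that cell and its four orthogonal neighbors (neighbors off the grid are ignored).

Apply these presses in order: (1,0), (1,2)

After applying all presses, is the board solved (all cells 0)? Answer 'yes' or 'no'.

After press 1 at (1,0):
1 0 1 1
1 1 0 1
0 1 1 0
1 0 0 1
1 1 0 0

After press 2 at (1,2):
1 0 0 1
1 0 1 0
0 1 0 0
1 0 0 1
1 1 0 0

Lights still on: 9

Answer: no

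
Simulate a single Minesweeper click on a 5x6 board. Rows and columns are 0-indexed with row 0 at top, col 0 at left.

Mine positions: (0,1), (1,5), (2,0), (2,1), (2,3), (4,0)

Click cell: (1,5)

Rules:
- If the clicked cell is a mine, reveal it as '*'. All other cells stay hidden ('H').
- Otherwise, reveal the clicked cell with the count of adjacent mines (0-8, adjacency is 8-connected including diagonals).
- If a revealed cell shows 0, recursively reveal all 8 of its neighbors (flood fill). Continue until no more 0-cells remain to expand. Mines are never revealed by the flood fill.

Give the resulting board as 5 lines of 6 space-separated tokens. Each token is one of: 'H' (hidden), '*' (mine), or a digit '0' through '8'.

H H H H H H
H H H H H *
H H H H H H
H H H H H H
H H H H H H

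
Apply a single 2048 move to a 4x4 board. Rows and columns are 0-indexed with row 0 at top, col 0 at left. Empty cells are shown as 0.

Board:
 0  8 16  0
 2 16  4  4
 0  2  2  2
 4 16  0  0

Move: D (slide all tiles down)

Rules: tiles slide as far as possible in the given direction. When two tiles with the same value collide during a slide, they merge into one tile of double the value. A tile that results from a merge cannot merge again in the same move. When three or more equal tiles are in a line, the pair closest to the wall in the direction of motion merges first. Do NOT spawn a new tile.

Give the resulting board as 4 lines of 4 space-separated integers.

Answer:  0  8  0  0
 0 16 16  0
 2  2  4  4
 4 16  2  2

Derivation:
Slide down:
col 0: [0, 2, 0, 4] -> [0, 0, 2, 4]
col 1: [8, 16, 2, 16] -> [8, 16, 2, 16]
col 2: [16, 4, 2, 0] -> [0, 16, 4, 2]
col 3: [0, 4, 2, 0] -> [0, 0, 4, 2]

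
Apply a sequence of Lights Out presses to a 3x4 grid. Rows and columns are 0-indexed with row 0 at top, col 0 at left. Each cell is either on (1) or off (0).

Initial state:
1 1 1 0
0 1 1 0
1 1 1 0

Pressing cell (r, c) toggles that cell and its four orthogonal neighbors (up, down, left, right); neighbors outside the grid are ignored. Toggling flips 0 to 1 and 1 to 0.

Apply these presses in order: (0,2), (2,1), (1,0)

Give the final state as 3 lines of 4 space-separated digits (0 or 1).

After press 1 at (0,2):
1 0 0 1
0 1 0 0
1 1 1 0

After press 2 at (2,1):
1 0 0 1
0 0 0 0
0 0 0 0

After press 3 at (1,0):
0 0 0 1
1 1 0 0
1 0 0 0

Answer: 0 0 0 1
1 1 0 0
1 0 0 0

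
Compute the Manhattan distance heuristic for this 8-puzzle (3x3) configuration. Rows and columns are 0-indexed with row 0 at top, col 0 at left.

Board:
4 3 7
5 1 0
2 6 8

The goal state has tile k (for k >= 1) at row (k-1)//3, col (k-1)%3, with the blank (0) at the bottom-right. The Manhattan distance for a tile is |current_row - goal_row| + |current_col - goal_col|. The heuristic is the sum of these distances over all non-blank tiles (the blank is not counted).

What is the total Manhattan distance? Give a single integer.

Answer: 15

Derivation:
Tile 4: at (0,0), goal (1,0), distance |0-1|+|0-0| = 1
Tile 3: at (0,1), goal (0,2), distance |0-0|+|1-2| = 1
Tile 7: at (0,2), goal (2,0), distance |0-2|+|2-0| = 4
Tile 5: at (1,0), goal (1,1), distance |1-1|+|0-1| = 1
Tile 1: at (1,1), goal (0,0), distance |1-0|+|1-0| = 2
Tile 2: at (2,0), goal (0,1), distance |2-0|+|0-1| = 3
Tile 6: at (2,1), goal (1,2), distance |2-1|+|1-2| = 2
Tile 8: at (2,2), goal (2,1), distance |2-2|+|2-1| = 1
Sum: 1 + 1 + 4 + 1 + 2 + 3 + 2 + 1 = 15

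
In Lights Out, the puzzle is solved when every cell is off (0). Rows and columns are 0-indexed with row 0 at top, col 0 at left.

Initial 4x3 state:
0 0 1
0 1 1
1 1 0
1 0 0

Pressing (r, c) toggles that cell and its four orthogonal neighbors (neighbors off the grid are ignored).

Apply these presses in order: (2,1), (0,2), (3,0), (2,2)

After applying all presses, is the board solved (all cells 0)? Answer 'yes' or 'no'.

Answer: no

Derivation:
After press 1 at (2,1):
0 0 1
0 0 1
0 0 1
1 1 0

After press 2 at (0,2):
0 1 0
0 0 0
0 0 1
1 1 0

After press 3 at (3,0):
0 1 0
0 0 0
1 0 1
0 0 0

After press 4 at (2,2):
0 1 0
0 0 1
1 1 0
0 0 1

Lights still on: 5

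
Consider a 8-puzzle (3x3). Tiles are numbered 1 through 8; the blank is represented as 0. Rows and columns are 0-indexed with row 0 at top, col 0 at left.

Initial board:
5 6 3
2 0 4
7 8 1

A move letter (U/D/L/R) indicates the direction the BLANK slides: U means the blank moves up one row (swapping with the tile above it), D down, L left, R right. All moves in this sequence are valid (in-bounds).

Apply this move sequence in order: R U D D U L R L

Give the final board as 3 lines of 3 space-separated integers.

After move 1 (R):
5 6 3
2 4 0
7 8 1

After move 2 (U):
5 6 0
2 4 3
7 8 1

After move 3 (D):
5 6 3
2 4 0
7 8 1

After move 4 (D):
5 6 3
2 4 1
7 8 0

After move 5 (U):
5 6 3
2 4 0
7 8 1

After move 6 (L):
5 6 3
2 0 4
7 8 1

After move 7 (R):
5 6 3
2 4 0
7 8 1

After move 8 (L):
5 6 3
2 0 4
7 8 1

Answer: 5 6 3
2 0 4
7 8 1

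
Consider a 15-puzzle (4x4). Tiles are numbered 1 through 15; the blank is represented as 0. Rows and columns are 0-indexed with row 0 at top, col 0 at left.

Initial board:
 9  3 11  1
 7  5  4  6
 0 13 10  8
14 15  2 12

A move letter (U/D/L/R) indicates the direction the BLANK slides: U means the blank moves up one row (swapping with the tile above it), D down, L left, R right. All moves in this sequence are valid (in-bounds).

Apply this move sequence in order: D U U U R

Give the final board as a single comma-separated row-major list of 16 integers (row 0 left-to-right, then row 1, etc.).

Answer: 3, 0, 11, 1, 9, 5, 4, 6, 7, 13, 10, 8, 14, 15, 2, 12

Derivation:
After move 1 (D):
 9  3 11  1
 7  5  4  6
14 13 10  8
 0 15  2 12

After move 2 (U):
 9  3 11  1
 7  5  4  6
 0 13 10  8
14 15  2 12

After move 3 (U):
 9  3 11  1
 0  5  4  6
 7 13 10  8
14 15  2 12

After move 4 (U):
 0  3 11  1
 9  5  4  6
 7 13 10  8
14 15  2 12

After move 5 (R):
 3  0 11  1
 9  5  4  6
 7 13 10  8
14 15  2 12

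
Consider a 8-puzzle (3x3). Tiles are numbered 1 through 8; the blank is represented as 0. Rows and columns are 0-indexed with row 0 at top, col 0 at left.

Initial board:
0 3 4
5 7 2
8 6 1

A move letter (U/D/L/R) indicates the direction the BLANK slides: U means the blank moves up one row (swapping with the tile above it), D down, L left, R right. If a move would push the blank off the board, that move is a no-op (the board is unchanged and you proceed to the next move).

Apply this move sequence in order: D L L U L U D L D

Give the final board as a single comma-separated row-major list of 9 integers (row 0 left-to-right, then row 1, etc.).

After move 1 (D):
5 3 4
0 7 2
8 6 1

After move 2 (L):
5 3 4
0 7 2
8 6 1

After move 3 (L):
5 3 4
0 7 2
8 6 1

After move 4 (U):
0 3 4
5 7 2
8 6 1

After move 5 (L):
0 3 4
5 7 2
8 6 1

After move 6 (U):
0 3 4
5 7 2
8 6 1

After move 7 (D):
5 3 4
0 7 2
8 6 1

After move 8 (L):
5 3 4
0 7 2
8 6 1

After move 9 (D):
5 3 4
8 7 2
0 6 1

Answer: 5, 3, 4, 8, 7, 2, 0, 6, 1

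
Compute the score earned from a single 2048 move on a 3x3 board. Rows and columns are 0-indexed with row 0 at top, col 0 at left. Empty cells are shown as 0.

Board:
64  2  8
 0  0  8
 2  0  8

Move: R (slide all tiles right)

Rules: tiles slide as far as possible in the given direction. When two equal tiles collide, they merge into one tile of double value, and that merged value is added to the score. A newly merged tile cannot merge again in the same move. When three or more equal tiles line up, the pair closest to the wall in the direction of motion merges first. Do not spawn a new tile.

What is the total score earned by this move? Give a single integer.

Slide right:
row 0: [64, 2, 8] -> [64, 2, 8]  score +0 (running 0)
row 1: [0, 0, 8] -> [0, 0, 8]  score +0 (running 0)
row 2: [2, 0, 8] -> [0, 2, 8]  score +0 (running 0)
Board after move:
64  2  8
 0  0  8
 0  2  8

Answer: 0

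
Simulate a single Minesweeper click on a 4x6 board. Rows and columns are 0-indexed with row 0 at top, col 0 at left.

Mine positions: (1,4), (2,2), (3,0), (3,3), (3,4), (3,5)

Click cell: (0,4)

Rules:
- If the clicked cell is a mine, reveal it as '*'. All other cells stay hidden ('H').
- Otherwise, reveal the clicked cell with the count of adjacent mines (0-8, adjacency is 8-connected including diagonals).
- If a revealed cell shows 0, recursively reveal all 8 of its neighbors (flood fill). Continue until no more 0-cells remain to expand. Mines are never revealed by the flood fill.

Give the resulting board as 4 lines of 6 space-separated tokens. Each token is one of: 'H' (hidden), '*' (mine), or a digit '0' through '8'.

H H H H 1 H
H H H H H H
H H H H H H
H H H H H H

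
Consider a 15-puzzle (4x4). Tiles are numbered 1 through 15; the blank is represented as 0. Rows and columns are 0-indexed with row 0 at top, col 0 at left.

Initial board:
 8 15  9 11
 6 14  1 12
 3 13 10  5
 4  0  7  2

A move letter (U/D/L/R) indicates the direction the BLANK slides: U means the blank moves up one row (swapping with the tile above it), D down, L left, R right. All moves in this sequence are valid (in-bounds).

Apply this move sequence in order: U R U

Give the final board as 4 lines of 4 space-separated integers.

After move 1 (U):
 8 15  9 11
 6 14  1 12
 3  0 10  5
 4 13  7  2

After move 2 (R):
 8 15  9 11
 6 14  1 12
 3 10  0  5
 4 13  7  2

After move 3 (U):
 8 15  9 11
 6 14  0 12
 3 10  1  5
 4 13  7  2

Answer:  8 15  9 11
 6 14  0 12
 3 10  1  5
 4 13  7  2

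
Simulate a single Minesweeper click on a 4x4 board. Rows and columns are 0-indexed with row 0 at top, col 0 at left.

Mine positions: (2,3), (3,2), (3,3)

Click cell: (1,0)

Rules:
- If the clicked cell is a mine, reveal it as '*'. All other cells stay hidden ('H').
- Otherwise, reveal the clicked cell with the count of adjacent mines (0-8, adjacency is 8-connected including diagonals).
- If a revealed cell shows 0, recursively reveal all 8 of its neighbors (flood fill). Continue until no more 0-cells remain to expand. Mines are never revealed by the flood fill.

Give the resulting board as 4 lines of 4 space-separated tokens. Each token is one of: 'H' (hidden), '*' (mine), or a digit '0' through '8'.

0 0 0 0
0 0 1 1
0 1 3 H
0 1 H H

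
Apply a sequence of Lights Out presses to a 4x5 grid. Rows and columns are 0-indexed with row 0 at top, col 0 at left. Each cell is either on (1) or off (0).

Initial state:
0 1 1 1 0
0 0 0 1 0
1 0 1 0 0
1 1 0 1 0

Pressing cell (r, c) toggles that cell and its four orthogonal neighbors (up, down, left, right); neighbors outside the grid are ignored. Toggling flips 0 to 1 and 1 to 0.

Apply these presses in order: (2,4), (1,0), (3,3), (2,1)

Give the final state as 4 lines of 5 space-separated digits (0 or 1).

After press 1 at (2,4):
0 1 1 1 0
0 0 0 1 1
1 0 1 1 1
1 1 0 1 1

After press 2 at (1,0):
1 1 1 1 0
1 1 0 1 1
0 0 1 1 1
1 1 0 1 1

After press 3 at (3,3):
1 1 1 1 0
1 1 0 1 1
0 0 1 0 1
1 1 1 0 0

After press 4 at (2,1):
1 1 1 1 0
1 0 0 1 1
1 1 0 0 1
1 0 1 0 0

Answer: 1 1 1 1 0
1 0 0 1 1
1 1 0 0 1
1 0 1 0 0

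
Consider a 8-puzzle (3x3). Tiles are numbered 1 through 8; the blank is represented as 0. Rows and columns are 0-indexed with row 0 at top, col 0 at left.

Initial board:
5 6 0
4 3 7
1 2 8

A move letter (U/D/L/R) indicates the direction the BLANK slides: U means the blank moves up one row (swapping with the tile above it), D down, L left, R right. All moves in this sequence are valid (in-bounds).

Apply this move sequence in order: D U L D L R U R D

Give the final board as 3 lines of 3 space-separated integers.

After move 1 (D):
5 6 7
4 3 0
1 2 8

After move 2 (U):
5 6 0
4 3 7
1 2 8

After move 3 (L):
5 0 6
4 3 7
1 2 8

After move 4 (D):
5 3 6
4 0 7
1 2 8

After move 5 (L):
5 3 6
0 4 7
1 2 8

After move 6 (R):
5 3 6
4 0 7
1 2 8

After move 7 (U):
5 0 6
4 3 7
1 2 8

After move 8 (R):
5 6 0
4 3 7
1 2 8

After move 9 (D):
5 6 7
4 3 0
1 2 8

Answer: 5 6 7
4 3 0
1 2 8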